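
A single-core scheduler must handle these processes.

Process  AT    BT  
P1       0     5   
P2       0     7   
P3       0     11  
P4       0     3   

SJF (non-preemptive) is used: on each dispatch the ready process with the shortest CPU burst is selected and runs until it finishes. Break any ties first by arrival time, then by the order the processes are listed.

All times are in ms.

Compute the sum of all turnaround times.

Gantt: | P4 0-3 | P1 3-8 | P2 8-15 | P3 15-26 |
Completion: P1=8  P2=15  P3=26  P4=3
Turnaround (C−A): P1=8  P2=15  P3=26  P4=3
Turnaround = completion − arrival: P1=8, P2=15, P3=26, P4=3
Total turnaround = 8 + 15 + 26 + 3 = 52

52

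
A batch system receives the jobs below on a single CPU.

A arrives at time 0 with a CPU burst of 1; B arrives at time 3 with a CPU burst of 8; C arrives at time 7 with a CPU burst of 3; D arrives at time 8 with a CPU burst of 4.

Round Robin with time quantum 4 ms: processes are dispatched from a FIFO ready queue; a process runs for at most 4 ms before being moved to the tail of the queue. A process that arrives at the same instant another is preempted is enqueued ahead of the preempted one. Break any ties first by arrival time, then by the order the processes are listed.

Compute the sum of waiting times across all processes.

9

Gantt: | A 0-1 | idle 1-3 | B 3-7 | C 7-10 | B 10-14 | D 14-18 |
Completion: A=1  B=14  C=10  D=18
Waiting = turnaround − burst: A=0, B=3, C=0, D=6
Total waiting = 0 + 3 + 0 + 6 = 9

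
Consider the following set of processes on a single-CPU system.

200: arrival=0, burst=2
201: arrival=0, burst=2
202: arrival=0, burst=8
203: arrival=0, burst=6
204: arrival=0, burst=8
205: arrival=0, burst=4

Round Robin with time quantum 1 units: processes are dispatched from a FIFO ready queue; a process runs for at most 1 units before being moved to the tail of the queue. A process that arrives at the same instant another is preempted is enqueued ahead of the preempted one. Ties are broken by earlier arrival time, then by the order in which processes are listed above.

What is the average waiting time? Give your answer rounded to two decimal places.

Timeline: | 200 0-1 | 201 1-2 | 202 2-3 | 203 3-4 | 204 4-5 | 205 5-6 | 200 6-7 | 201 7-8 | 202 8-9 | 203 9-10 | 204 10-11 | 205 11-12 | 202 12-13 | 203 13-14 | 204 14-15 | 205 15-16 | 202 16-17 | 203 17-18 | 204 18-19 | 205 19-20 | 202 20-21 | 203 21-22 | 204 22-23 | 202 23-24 | 203 24-25 | 204 25-26 | 202 26-27 | 204 27-28 | 202 28-29 | 204 29-30 |
Completion: 200=7  201=8  202=29  203=25  204=30  205=20
Turnaround (C−A): 200=7  201=8  202=29  203=25  204=30  205=20
Waiting times: 200=5, 201=6, 202=21, 203=19, 204=22, 205=16
Average waiting = (5+6+21+19+22+16) / 6 = 89/6 = 14.83

14.83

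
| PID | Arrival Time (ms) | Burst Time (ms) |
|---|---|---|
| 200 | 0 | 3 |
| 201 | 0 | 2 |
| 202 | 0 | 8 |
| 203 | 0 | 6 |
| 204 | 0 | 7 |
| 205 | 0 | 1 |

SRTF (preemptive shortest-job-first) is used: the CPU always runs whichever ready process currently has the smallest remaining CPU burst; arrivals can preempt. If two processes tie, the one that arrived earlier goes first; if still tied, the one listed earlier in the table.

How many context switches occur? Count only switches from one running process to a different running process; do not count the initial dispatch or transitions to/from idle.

Timeline: | 205 0-1 | 201 1-3 | 200 3-6 | 203 6-12 | 204 12-19 | 202 19-27 |
Completion: 200=6  201=3  202=27  203=12  204=19  205=1
Turnaround (C−A): 200=6  201=3  202=27  203=12  204=19  205=1

5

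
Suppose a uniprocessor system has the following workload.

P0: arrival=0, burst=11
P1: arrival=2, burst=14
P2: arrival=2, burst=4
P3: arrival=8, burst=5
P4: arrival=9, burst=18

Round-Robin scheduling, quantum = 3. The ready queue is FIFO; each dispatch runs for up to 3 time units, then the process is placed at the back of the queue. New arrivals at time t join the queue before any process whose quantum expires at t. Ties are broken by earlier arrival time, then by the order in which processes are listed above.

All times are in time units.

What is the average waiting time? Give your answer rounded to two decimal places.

21.80

Gantt: | P0 0-3 | P1 3-6 | P2 6-9 | P0 9-12 | P1 12-15 | P3 15-18 | P4 18-21 | P2 21-22 | P0 22-25 | P1 25-28 | P3 28-30 | P4 30-33 | P0 33-35 | P1 35-38 | P4 38-41 | P1 41-43 | P4 43-52 |
Completion: P0=35  P1=43  P2=22  P3=30  P4=52
Waiting times: P0=24, P1=27, P2=16, P3=17, P4=25
Average waiting = (24+27+16+17+25) / 5 = 109/5 = 21.80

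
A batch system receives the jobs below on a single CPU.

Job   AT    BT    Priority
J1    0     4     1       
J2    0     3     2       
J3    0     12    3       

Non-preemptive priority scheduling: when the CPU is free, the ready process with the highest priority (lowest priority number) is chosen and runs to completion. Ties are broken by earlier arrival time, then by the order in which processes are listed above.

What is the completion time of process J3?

19

Timeline: | J1 0-4 | J2 4-7 | J3 7-19 |
Completion: J1=4  J2=7  J3=19
Turnaround (C−A): J1=4  J2=7  J3=19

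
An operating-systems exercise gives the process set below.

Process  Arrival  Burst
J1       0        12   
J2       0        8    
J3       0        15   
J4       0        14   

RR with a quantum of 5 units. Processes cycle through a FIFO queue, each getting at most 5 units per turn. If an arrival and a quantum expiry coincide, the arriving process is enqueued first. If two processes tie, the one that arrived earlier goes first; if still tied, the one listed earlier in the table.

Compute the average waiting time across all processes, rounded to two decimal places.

28.25

Gantt: | J1 0-5 | J2 5-10 | J3 10-15 | J4 15-20 | J1 20-25 | J2 25-28 | J3 28-33 | J4 33-38 | J1 38-40 | J3 40-45 | J4 45-49 |
Completion: J1=40  J2=28  J3=45  J4=49
Waiting times: J1=28, J2=20, J3=30, J4=35
Average waiting = (28+20+30+35) / 4 = 113/4 = 28.25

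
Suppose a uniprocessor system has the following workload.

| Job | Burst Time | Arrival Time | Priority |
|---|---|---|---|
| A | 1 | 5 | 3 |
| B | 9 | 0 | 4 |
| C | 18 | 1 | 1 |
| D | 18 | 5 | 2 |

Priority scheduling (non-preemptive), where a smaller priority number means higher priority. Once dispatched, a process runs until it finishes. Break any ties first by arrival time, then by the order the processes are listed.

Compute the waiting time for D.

Timeline: | B 0-9 | C 9-27 | D 27-45 | A 45-46 |
Completion: A=46  B=9  C=27  D=45
Turnaround (C−A): A=41  B=9  C=26  D=40
Waiting(D) = turnaround − burst = 40 − 18 = 22

22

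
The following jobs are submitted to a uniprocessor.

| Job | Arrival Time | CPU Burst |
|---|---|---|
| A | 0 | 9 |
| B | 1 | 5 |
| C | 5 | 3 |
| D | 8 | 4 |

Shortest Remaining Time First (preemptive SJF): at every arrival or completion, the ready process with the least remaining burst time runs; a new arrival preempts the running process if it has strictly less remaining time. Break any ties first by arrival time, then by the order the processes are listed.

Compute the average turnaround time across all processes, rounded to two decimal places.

Timeline: | A 0-1 | B 1-6 | C 6-9 | D 9-13 | A 13-21 |
Completion: A=21  B=6  C=9  D=13
Turnaround (C−A): A=21  B=5  C=4  D=5
Turnaround times: A=21, B=5, C=4, D=5
Average turnaround = (21+5+4+5) / 4 = 35/4 = 8.75

8.75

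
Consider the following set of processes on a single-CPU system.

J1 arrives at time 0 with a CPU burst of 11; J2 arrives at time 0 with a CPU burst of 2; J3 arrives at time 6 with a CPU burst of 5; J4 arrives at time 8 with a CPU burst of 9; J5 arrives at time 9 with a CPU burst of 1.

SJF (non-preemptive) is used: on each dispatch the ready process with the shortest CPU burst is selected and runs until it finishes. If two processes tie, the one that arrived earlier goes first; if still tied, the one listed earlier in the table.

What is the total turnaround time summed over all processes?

53

Gantt: | J2 0-2 | J1 2-13 | J5 13-14 | J3 14-19 | J4 19-28 |
Completion: J1=13  J2=2  J3=19  J4=28  J5=14
Turnaround = completion − arrival: J1=13, J2=2, J3=13, J4=20, J5=5
Total turnaround = 13 + 2 + 13 + 20 + 5 = 53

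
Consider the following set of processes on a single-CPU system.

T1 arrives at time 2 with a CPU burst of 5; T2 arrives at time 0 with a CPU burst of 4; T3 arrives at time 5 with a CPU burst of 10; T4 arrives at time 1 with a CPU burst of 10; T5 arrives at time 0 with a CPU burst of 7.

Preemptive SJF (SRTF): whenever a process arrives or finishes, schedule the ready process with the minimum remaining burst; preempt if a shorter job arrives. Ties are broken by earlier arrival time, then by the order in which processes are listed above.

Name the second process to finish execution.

T1

Schedule: | T2 0-4 | T1 4-9 | T5 9-16 | T4 16-26 | T3 26-36 |
Completion: T1=9  T2=4  T3=36  T4=26  T5=16
Turnaround (C−A): T1=7  T2=4  T3=31  T4=25  T5=16
Finish order: T2 → T1 → T5 → T4 → T3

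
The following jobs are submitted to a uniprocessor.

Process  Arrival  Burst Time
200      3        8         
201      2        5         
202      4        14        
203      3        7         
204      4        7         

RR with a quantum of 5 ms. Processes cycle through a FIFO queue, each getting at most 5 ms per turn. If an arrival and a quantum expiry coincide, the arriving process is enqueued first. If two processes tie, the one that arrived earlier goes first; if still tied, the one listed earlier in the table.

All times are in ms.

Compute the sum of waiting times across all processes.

94

Timeline: | idle 0-2 | 201 2-7 | 200 7-12 | 203 12-17 | 202 17-22 | 204 22-27 | 200 27-30 | 203 30-32 | 202 32-37 | 204 37-39 | 202 39-43 |
Completion: 200=30  201=7  202=43  203=32  204=39
Waiting = turnaround − burst: 200=19, 201=0, 202=25, 203=22, 204=28
Total waiting = 19 + 0 + 25 + 22 + 28 = 94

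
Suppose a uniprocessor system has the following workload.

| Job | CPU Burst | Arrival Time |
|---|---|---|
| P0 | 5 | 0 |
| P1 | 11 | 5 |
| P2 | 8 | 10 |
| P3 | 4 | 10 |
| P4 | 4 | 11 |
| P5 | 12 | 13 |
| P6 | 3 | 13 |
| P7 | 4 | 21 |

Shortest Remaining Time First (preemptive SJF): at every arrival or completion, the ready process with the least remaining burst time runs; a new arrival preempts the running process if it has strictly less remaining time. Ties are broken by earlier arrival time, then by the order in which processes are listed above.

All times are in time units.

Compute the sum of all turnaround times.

Gantt: | P0 0-5 | P1 5-10 | P3 10-14 | P6 14-17 | P4 17-21 | P7 21-25 | P1 25-31 | P2 31-39 | P5 39-51 |
Completion: P0=5  P1=31  P2=39  P3=14  P4=21  P5=51  P6=17  P7=25
Turnaround = completion − arrival: P0=5, P1=26, P2=29, P3=4, P4=10, P5=38, P6=4, P7=4
Total turnaround = 5 + 26 + 29 + 4 + 10 + 38 + 4 + 4 = 120

120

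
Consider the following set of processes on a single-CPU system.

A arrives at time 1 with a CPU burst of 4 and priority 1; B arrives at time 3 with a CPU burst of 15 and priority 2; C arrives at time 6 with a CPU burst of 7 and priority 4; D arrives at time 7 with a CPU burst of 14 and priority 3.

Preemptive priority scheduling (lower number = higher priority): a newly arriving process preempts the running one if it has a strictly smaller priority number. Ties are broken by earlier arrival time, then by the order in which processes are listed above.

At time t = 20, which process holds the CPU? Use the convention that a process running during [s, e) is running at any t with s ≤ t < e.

D

Gantt: | idle 0-1 | A 1-5 | B 5-20 | D 20-34 | C 34-41 |
Completion: A=5  B=20  C=41  D=34
Turnaround (C−A): A=4  B=17  C=35  D=27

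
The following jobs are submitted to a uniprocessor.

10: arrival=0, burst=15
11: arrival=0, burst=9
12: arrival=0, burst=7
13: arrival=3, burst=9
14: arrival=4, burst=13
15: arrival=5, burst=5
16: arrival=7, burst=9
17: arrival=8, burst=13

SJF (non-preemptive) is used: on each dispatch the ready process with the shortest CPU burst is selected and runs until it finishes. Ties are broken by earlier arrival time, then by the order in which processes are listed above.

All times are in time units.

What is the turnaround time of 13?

27

Schedule: | 12 0-7 | 15 7-12 | 11 12-21 | 13 21-30 | 16 30-39 | 14 39-52 | 17 52-65 | 10 65-80 |
Completion: 10=80  11=21  12=7  13=30  14=52  15=12  16=39  17=65
Turnaround (C−A): 10=80  11=21  12=7  13=27  14=48  15=7  16=32  17=57
Turnaround(13) = completion − arrival = 30 − 3 = 27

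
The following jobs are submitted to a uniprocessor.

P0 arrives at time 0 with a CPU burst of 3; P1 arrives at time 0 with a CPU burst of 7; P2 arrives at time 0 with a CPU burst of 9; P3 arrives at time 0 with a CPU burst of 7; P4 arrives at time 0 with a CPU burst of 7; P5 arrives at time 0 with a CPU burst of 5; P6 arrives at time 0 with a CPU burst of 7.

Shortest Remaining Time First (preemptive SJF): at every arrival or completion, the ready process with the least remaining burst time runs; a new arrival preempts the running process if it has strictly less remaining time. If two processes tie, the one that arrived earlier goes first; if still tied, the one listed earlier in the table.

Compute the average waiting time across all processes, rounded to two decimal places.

Timeline: | P0 0-3 | P5 3-8 | P1 8-15 | P3 15-22 | P4 22-29 | P6 29-36 | P2 36-45 |
Completion: P0=3  P1=15  P2=45  P3=22  P4=29  P5=8  P6=36
Waiting times: P0=0, P1=8, P2=36, P3=15, P4=22, P5=3, P6=29
Average waiting = (0+8+36+15+22+3+29) / 7 = 113/7 = 16.14

16.14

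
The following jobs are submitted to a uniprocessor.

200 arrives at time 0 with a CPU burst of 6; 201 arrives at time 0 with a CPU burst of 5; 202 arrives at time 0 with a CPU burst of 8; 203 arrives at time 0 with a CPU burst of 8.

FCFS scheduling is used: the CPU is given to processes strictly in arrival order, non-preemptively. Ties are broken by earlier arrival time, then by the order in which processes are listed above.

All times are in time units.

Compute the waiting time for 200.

Gantt: | 200 0-6 | 201 6-11 | 202 11-19 | 203 19-27 |
Completion: 200=6  201=11  202=19  203=27
Waiting(200) = turnaround − burst = 6 − 6 = 0

0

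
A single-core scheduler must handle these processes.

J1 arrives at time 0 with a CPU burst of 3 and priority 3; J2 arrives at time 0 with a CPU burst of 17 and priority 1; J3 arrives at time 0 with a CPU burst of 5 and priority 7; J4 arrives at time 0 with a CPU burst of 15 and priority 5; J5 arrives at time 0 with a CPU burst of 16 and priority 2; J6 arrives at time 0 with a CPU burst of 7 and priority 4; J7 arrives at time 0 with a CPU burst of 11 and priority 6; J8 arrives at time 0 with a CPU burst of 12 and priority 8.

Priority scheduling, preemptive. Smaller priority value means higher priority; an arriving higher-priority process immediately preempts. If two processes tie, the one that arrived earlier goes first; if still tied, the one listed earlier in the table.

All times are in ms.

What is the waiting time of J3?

Schedule: | J2 0-17 | J5 17-33 | J1 33-36 | J6 36-43 | J4 43-58 | J7 58-69 | J3 69-74 | J8 74-86 |
Completion: J1=36  J2=17  J3=74  J4=58  J5=33  J6=43  J7=69  J8=86
Turnaround (C−A): J1=36  J2=17  J3=74  J4=58  J5=33  J6=43  J7=69  J8=86
Waiting(J3) = turnaround − burst = 74 − 5 = 69

69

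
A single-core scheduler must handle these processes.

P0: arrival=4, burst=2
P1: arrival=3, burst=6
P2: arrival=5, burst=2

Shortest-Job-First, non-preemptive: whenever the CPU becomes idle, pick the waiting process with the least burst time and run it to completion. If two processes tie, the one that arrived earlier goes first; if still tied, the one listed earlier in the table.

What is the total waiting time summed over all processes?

Timeline: | idle 0-3 | P1 3-9 | P0 9-11 | P2 11-13 |
Completion: P0=11  P1=9  P2=13
Waiting = turnaround − burst: P0=5, P1=0, P2=6
Total waiting = 5 + 0 + 6 = 11

11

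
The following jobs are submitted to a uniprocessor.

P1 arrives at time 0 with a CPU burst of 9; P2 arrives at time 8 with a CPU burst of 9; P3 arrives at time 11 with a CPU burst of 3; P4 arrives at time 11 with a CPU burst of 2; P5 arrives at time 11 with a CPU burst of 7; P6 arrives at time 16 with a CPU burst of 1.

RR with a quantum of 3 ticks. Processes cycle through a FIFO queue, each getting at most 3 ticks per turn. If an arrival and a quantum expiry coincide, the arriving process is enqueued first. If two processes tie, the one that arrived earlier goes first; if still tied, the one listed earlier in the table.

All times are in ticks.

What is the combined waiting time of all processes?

Schedule: | P1 0-9 | P2 9-12 | P3 12-15 | P4 15-17 | P5 17-20 | P2 20-23 | P6 23-24 | P5 24-27 | P2 27-30 | P5 30-31 |
Completion: P1=9  P2=30  P3=15  P4=17  P5=31  P6=24
Waiting = turnaround − burst: P1=0, P2=13, P3=1, P4=4, P5=13, P6=7
Total waiting = 0 + 13 + 1 + 4 + 13 + 7 = 38

38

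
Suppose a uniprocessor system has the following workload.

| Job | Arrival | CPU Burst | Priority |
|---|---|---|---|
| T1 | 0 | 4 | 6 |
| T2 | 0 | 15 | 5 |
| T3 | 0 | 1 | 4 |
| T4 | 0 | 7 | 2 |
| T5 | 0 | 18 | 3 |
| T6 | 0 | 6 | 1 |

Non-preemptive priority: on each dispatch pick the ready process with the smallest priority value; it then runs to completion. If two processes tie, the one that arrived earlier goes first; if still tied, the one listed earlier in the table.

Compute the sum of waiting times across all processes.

129

Gantt: | T6 0-6 | T4 6-13 | T5 13-31 | T3 31-32 | T2 32-47 | T1 47-51 |
Completion: T1=51  T2=47  T3=32  T4=13  T5=31  T6=6
Waiting = turnaround − burst: T1=47, T2=32, T3=31, T4=6, T5=13, T6=0
Total waiting = 47 + 32 + 31 + 6 + 13 + 0 = 129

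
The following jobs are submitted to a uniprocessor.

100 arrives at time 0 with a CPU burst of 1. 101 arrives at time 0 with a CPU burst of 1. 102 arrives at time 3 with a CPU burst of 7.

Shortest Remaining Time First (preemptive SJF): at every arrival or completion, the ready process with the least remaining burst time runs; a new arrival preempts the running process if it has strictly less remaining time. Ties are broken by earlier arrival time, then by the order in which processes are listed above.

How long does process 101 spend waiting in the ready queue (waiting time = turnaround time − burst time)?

1

Timeline: | 100 0-1 | 101 1-2 | idle 2-3 | 102 3-10 |
Completion: 100=1  101=2  102=10
Turnaround (C−A): 100=1  101=2  102=7
Waiting(101) = turnaround − burst = 2 − 1 = 1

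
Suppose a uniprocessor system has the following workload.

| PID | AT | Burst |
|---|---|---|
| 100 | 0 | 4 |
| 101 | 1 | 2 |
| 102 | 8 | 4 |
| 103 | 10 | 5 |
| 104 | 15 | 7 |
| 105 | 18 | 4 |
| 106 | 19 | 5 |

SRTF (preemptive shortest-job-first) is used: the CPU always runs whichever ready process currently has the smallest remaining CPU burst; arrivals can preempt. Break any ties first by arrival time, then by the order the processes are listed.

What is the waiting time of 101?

0

Schedule: | 100 0-1 | 101 1-3 | 100 3-6 | idle 6-8 | 102 8-12 | 103 12-17 | 104 17-18 | 105 18-22 | 106 22-27 | 104 27-33 |
Completion: 100=6  101=3  102=12  103=17  104=33  105=22  106=27
Turnaround (C−A): 100=6  101=2  102=4  103=7  104=18  105=4  106=8
Waiting(101) = turnaround − burst = 2 − 2 = 0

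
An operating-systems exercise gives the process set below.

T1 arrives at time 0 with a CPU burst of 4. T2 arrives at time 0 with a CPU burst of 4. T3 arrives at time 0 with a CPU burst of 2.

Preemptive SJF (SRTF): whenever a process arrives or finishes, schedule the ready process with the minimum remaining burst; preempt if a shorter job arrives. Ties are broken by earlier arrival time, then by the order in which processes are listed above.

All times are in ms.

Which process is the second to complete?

Gantt: | T3 0-2 | T1 2-6 | T2 6-10 |
Completion: T1=6  T2=10  T3=2
Turnaround (C−A): T1=6  T2=10  T3=2
Finish order: T3 → T1 → T2

T1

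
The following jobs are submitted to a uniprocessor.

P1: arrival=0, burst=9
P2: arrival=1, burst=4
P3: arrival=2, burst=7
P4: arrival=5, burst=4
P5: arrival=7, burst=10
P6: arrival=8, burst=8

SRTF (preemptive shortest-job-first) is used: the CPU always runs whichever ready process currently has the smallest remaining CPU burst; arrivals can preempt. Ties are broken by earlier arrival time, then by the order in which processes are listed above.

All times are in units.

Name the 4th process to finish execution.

Timeline: | P1 0-1 | P2 1-5 | P4 5-9 | P3 9-16 | P1 16-24 | P6 24-32 | P5 32-42 |
Completion: P1=24  P2=5  P3=16  P4=9  P5=42  P6=32
Turnaround (C−A): P1=24  P2=4  P3=14  P4=4  P5=35  P6=24
Finish order: P2 → P4 → P3 → P1 → P6 → P5

P1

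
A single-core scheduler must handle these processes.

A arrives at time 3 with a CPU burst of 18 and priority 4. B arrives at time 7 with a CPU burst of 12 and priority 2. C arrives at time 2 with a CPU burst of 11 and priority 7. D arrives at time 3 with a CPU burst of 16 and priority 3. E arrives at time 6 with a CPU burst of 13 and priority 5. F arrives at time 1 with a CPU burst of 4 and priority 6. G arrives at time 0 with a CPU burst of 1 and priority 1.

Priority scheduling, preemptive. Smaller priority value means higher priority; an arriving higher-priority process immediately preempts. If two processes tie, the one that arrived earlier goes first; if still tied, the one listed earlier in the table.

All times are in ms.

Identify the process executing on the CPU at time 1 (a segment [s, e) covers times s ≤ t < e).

F

Timeline: | G 0-1 | F 1-3 | D 3-7 | B 7-19 | D 19-31 | A 31-49 | E 49-62 | F 62-64 | C 64-75 |
Completion: A=49  B=19  C=75  D=31  E=62  F=64  G=1
Turnaround (C−A): A=46  B=12  C=73  D=28  E=56  F=63  G=1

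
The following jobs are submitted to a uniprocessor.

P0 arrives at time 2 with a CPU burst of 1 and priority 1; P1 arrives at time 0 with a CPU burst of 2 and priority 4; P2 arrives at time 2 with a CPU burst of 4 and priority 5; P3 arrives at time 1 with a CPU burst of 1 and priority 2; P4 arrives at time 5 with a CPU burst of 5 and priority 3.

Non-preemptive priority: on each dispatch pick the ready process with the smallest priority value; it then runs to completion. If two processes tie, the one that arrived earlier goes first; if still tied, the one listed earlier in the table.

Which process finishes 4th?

Gantt: | P1 0-2 | P0 2-3 | P3 3-4 | P2 4-8 | P4 8-13 |
Completion: P0=3  P1=2  P2=8  P3=4  P4=13
Turnaround (C−A): P0=1  P1=2  P2=6  P3=3  P4=8
Finish order: P1 → P0 → P3 → P2 → P4

P2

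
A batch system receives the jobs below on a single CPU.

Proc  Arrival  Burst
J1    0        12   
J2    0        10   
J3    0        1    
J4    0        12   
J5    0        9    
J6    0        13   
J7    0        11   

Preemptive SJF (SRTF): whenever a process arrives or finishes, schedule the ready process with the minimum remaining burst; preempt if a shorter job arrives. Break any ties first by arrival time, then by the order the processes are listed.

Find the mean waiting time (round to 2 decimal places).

22.86

Timeline: | J3 0-1 | J5 1-10 | J2 10-20 | J7 20-31 | J1 31-43 | J4 43-55 | J6 55-68 |
Completion: J1=43  J2=20  J3=1  J4=55  J5=10  J6=68  J7=31
Turnaround (C−A): J1=43  J2=20  J3=1  J4=55  J5=10  J6=68  J7=31
Waiting times: J1=31, J2=10, J3=0, J4=43, J5=1, J6=55, J7=20
Average waiting = (31+10+0+43+1+55+20) / 7 = 160/7 = 22.86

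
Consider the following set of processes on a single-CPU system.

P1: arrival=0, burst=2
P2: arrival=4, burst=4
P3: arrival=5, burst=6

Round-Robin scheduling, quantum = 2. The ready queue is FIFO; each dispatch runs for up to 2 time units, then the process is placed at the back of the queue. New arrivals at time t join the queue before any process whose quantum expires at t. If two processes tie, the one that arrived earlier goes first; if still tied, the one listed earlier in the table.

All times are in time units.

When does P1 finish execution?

Schedule: | P1 0-2 | idle 2-4 | P2 4-6 | P3 6-8 | P2 8-10 | P3 10-14 |
Completion: P1=2  P2=10  P3=14
Turnaround (C−A): P1=2  P2=6  P3=9

2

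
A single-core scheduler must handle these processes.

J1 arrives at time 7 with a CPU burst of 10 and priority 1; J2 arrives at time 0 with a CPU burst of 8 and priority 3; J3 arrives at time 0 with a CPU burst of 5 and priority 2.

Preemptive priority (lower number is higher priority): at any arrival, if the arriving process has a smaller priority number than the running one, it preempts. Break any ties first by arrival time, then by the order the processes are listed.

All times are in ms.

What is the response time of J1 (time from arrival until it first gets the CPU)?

Gantt: | J3 0-5 | J2 5-7 | J1 7-17 | J2 17-23 |
Completion: J1=17  J2=23  J3=5
Response(J1) = first start − arrival = 7 − 7 = 0

0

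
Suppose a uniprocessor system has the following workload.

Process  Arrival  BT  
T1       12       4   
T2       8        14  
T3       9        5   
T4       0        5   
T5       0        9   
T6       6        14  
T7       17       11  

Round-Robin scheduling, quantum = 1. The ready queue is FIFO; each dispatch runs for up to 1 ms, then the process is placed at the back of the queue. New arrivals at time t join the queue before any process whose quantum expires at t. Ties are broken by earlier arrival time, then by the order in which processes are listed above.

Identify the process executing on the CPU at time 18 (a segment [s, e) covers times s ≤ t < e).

T5

Schedule: | T4 0-1 | T5 1-2 | T4 2-3 | T5 3-4 | T4 4-5 | T5 5-6 | T4 6-7 | T6 7-8 | T5 8-9 | T4 9-10 | T2 10-11 | T6 11-12 | T3 12-13 | T5 13-14 | T2 14-15 | T1 15-16 | T6 16-17 | T3 17-18 | T5 18-19 | T2 19-20 | T1 20-21 | T7 21-22 | T6 22-23 | T3 23-24 | T5 24-25 | T2 25-26 | T1 26-27 | T7 27-28 | T6 28-29 | T3 29-30 | T5 30-31 | T2 31-32 | T1 32-33 | T7 33-34 | T6 34-35 | T3 35-36 | T5 36-37 | T2 37-38 | T7 38-39 | T6 39-40 | T2 40-41 | T7 41-42 | T6 42-43 | T2 43-44 | T7 44-45 | T6 45-46 | T2 46-47 | T7 47-48 | T6 48-49 | T2 49-50 | T7 50-51 | T6 51-52 | T2 52-53 | T7 53-54 | T6 54-55 | T2 55-56 | T7 56-57 | T6 57-58 | T2 58-59 | T7 59-60 | T6 60-61 | T2 61-62 |
Completion: T1=33  T2=62  T3=36  T4=10  T5=37  T6=61  T7=60
Turnaround (C−A): T1=21  T2=54  T3=27  T4=10  T5=37  T6=55  T7=43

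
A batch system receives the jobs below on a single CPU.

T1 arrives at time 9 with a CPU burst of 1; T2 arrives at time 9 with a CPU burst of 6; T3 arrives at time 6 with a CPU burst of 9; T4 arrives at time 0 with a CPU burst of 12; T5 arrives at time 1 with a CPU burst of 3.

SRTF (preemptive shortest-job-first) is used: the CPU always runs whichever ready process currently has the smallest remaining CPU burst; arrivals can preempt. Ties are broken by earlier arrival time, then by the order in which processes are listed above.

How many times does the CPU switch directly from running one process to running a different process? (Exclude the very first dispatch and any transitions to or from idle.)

Schedule: | T4 0-1 | T5 1-4 | T4 4-9 | T1 9-10 | T4 10-16 | T2 16-22 | T3 22-31 |
Completion: T1=10  T2=22  T3=31  T4=16  T5=4
Turnaround (C−A): T1=1  T2=13  T3=25  T4=16  T5=3

6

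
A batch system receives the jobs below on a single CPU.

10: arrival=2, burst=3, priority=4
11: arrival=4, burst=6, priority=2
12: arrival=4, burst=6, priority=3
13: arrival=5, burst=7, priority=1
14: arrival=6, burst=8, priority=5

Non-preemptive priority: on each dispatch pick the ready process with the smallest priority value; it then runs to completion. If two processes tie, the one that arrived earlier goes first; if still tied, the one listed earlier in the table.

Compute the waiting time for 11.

8

Schedule: | idle 0-2 | 10 2-5 | 13 5-12 | 11 12-18 | 12 18-24 | 14 24-32 |
Completion: 10=5  11=18  12=24  13=12  14=32
Waiting(11) = turnaround − burst = 14 − 6 = 8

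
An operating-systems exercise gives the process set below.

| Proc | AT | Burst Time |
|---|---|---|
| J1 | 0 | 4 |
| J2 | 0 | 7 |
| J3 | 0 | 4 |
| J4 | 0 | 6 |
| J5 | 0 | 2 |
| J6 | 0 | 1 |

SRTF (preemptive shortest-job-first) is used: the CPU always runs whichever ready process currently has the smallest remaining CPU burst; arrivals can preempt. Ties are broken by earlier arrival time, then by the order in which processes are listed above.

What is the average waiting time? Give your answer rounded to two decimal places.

Gantt: | J6 0-1 | J5 1-3 | J1 3-7 | J3 7-11 | J4 11-17 | J2 17-24 |
Completion: J1=7  J2=24  J3=11  J4=17  J5=3  J6=1
Turnaround (C−A): J1=7  J2=24  J3=11  J4=17  J5=3  J6=1
Waiting times: J1=3, J2=17, J3=7, J4=11, J5=1, J6=0
Average waiting = (3+17+7+11+1+0) / 6 = 39/6 = 6.50

6.50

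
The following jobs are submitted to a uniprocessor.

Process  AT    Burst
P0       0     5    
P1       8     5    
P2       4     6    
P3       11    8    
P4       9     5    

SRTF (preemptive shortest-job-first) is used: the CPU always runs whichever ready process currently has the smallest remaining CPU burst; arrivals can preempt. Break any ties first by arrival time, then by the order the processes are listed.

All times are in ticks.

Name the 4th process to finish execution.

P4

Schedule: | P0 0-5 | P2 5-11 | P1 11-16 | P4 16-21 | P3 21-29 |
Completion: P0=5  P1=16  P2=11  P3=29  P4=21
Finish order: P0 → P2 → P1 → P4 → P3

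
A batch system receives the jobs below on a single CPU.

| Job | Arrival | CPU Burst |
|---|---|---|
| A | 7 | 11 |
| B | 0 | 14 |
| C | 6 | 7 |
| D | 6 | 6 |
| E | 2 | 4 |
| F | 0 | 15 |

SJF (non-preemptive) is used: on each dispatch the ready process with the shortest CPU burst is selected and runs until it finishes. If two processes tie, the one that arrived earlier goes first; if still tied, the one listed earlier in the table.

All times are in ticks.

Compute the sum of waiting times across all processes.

Gantt: | B 0-14 | E 14-18 | D 18-24 | C 24-31 | A 31-42 | F 42-57 |
Completion: A=42  B=14  C=31  D=24  E=18  F=57
Turnaround (C−A): A=35  B=14  C=25  D=18  E=16  F=57
Waiting = turnaround − burst: A=24, B=0, C=18, D=12, E=12, F=42
Total waiting = 24 + 0 + 18 + 12 + 12 + 42 = 108

108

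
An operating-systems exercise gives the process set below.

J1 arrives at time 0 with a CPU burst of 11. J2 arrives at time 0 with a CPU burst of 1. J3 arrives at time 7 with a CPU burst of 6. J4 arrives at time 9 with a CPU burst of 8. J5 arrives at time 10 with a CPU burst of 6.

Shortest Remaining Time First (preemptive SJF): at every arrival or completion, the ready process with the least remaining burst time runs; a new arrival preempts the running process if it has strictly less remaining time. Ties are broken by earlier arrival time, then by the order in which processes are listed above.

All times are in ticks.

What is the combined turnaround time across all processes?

61

Gantt: | J2 0-1 | J1 1-12 | J3 12-18 | J5 18-24 | J4 24-32 |
Completion: J1=12  J2=1  J3=18  J4=32  J5=24
Turnaround = completion − arrival: J1=12, J2=1, J3=11, J4=23, J5=14
Total turnaround = 12 + 1 + 11 + 23 + 14 = 61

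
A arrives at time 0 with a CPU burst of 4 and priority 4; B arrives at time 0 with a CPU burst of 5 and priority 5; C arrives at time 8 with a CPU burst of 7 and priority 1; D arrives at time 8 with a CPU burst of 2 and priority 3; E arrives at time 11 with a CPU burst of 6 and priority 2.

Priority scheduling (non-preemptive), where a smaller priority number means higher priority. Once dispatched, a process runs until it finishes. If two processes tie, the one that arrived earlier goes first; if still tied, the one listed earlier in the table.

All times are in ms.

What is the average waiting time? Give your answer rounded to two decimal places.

4.80

Schedule: | A 0-4 | B 4-9 | C 9-16 | E 16-22 | D 22-24 |
Completion: A=4  B=9  C=16  D=24  E=22
Waiting times: A=0, B=4, C=1, D=14, E=5
Average waiting = (0+4+1+14+5) / 5 = 24/5 = 4.80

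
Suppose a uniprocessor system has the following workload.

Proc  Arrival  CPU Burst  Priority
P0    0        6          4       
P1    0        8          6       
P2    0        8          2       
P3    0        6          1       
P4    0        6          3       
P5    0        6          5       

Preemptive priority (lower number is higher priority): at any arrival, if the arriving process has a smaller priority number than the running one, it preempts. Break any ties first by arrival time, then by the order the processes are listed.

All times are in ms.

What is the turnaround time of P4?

20

Schedule: | P3 0-6 | P2 6-14 | P4 14-20 | P0 20-26 | P5 26-32 | P1 32-40 |
Completion: P0=26  P1=40  P2=14  P3=6  P4=20  P5=32
Turnaround(P4) = completion − arrival = 20 − 0 = 20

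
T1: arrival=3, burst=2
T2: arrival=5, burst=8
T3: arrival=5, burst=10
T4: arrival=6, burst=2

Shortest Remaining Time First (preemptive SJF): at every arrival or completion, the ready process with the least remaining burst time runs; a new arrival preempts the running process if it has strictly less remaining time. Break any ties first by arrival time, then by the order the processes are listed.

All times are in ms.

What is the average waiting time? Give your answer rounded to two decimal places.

Schedule: | idle 0-3 | T1 3-5 | T2 5-6 | T4 6-8 | T2 8-15 | T3 15-25 |
Completion: T1=5  T2=15  T3=25  T4=8
Turnaround (C−A): T1=2  T2=10  T3=20  T4=2
Waiting times: T1=0, T2=2, T3=10, T4=0
Average waiting = (0+2+10+0) / 4 = 12/4 = 3.00

3.00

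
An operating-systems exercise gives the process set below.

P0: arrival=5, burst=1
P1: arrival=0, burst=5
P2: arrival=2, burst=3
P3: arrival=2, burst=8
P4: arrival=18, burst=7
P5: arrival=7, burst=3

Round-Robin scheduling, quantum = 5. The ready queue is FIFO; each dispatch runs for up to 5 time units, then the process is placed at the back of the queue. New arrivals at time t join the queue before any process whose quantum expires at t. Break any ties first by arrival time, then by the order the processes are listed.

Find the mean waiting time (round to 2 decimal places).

Schedule: | P1 0-5 | P2 5-8 | P3 8-13 | P0 13-14 | P5 14-17 | P3 17-20 | P4 20-27 |
Completion: P0=14  P1=5  P2=8  P3=20  P4=27  P5=17
Waiting times: P0=8, P1=0, P2=3, P3=10, P4=2, P5=7
Average waiting = (8+0+3+10+2+7) / 6 = 30/6 = 5.00

5.00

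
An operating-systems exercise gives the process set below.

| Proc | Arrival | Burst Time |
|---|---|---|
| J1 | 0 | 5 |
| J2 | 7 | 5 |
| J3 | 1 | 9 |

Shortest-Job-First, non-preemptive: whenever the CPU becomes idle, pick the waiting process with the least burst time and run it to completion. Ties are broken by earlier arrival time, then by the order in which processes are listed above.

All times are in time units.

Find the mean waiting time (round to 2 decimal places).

Schedule: | J1 0-5 | J3 5-14 | J2 14-19 |
Completion: J1=5  J2=19  J3=14
Waiting times: J1=0, J2=7, J3=4
Average waiting = (0+7+4) / 3 = 11/3 = 3.67

3.67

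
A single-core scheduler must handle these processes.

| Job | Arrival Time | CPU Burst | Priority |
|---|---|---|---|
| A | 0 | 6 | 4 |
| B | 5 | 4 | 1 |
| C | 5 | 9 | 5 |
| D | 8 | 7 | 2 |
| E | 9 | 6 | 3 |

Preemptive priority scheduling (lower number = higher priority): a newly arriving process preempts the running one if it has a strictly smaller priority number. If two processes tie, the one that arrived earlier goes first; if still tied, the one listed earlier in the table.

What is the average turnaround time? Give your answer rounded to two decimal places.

Schedule: | A 0-5 | B 5-9 | D 9-16 | E 16-22 | A 22-23 | C 23-32 |
Completion: A=23  B=9  C=32  D=16  E=22
Turnaround (C−A): A=23  B=4  C=27  D=8  E=13
Turnaround times: A=23, B=4, C=27, D=8, E=13
Average turnaround = (23+4+27+8+13) / 5 = 75/5 = 15.00

15.00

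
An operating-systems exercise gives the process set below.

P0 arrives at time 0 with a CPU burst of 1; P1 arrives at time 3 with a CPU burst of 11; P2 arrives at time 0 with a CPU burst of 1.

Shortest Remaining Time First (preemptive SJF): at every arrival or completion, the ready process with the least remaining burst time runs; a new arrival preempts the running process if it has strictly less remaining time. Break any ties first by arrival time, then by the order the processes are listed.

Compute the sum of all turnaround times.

Gantt: | P0 0-1 | P2 1-2 | idle 2-3 | P1 3-14 |
Completion: P0=1  P1=14  P2=2
Turnaround (C−A): P0=1  P1=11  P2=2
Turnaround = completion − arrival: P0=1, P1=11, P2=2
Total turnaround = 1 + 11 + 2 = 14

14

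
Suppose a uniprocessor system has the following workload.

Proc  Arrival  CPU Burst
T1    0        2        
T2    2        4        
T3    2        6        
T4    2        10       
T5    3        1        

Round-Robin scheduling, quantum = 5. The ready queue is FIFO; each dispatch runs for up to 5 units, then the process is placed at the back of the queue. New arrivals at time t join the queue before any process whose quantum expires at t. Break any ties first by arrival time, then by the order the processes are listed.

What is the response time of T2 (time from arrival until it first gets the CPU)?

Gantt: | T1 0-2 | T2 2-6 | T3 6-11 | T4 11-16 | T5 16-17 | T3 17-18 | T4 18-23 |
Completion: T1=2  T2=6  T3=18  T4=23  T5=17
Response(T2) = first start − arrival = 2 − 2 = 0

0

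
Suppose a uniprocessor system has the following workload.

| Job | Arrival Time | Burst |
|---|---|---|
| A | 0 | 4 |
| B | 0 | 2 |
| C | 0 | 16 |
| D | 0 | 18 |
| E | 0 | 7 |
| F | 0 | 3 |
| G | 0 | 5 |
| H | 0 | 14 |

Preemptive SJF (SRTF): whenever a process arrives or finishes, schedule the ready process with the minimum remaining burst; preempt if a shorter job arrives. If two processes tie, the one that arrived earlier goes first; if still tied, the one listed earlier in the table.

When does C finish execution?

51

Gantt: | B 0-2 | F 2-5 | A 5-9 | G 9-14 | E 14-21 | H 21-35 | C 35-51 | D 51-69 |
Completion: A=9  B=2  C=51  D=69  E=21  F=5  G=14  H=35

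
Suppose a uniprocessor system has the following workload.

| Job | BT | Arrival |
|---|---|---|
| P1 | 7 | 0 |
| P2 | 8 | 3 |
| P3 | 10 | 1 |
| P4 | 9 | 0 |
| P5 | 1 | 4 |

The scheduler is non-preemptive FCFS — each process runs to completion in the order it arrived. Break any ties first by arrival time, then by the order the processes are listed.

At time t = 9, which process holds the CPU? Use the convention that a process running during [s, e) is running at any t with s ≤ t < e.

Gantt: | P1 0-7 | P4 7-16 | P3 16-26 | P2 26-34 | P5 34-35 |
Completion: P1=7  P2=34  P3=26  P4=16  P5=35
Turnaround (C−A): P1=7  P2=31  P3=25  P4=16  P5=31

P4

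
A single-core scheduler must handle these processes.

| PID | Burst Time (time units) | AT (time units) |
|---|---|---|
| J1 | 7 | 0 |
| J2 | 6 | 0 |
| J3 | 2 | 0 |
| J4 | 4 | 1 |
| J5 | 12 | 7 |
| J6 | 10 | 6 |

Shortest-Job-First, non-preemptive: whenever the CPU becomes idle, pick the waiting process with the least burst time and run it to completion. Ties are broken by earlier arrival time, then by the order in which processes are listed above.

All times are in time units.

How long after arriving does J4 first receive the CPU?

1

Timeline: | J3 0-2 | J4 2-6 | J2 6-12 | J1 12-19 | J6 19-29 | J5 29-41 |
Completion: J1=19  J2=12  J3=2  J4=6  J5=41  J6=29
Response(J4) = first start − arrival = 2 − 1 = 1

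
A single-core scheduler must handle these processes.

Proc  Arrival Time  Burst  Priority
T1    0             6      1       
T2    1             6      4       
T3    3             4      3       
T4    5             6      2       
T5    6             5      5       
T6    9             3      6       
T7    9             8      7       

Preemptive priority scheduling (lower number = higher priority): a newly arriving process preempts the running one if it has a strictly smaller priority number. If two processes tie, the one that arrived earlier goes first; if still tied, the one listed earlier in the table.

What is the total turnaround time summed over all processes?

Schedule: | T1 0-6 | T4 6-12 | T3 12-16 | T2 16-22 | T5 22-27 | T6 27-30 | T7 30-38 |
Completion: T1=6  T2=22  T3=16  T4=12  T5=27  T6=30  T7=38
Turnaround (C−A): T1=6  T2=21  T3=13  T4=7  T5=21  T6=21  T7=29
Turnaround = completion − arrival: T1=6, T2=21, T3=13, T4=7, T5=21, T6=21, T7=29
Total turnaround = 6 + 21 + 13 + 7 + 21 + 21 + 29 = 118

118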